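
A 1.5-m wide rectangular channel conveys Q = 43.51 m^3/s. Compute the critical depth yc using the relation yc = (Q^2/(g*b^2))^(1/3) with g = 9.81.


Using yc = (Q^2 / (g * b^2))^(1/3):
Q^2 = 43.51^2 = 1893.12.
g * b^2 = 9.81 * 1.5^2 = 9.81 * 2.25 = 22.07.
Q^2 / (g*b^2) = 1893.12 / 22.07 = 85.778.
yc = 85.778^(1/3) = 4.41 m.

4.41


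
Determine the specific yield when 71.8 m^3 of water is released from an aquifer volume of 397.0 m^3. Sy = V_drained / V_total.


Specific yield Sy = Volume drained / Total volume.
Sy = 71.8 / 397.0
   = 0.1809.

0.1809


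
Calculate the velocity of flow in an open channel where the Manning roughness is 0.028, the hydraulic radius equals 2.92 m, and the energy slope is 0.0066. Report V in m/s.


Manning's equation gives V = (1/n) * R^(2/3) * S^(1/2).
First, compute R^(2/3) = 2.92^(2/3) = 2.0429.
Next, S^(1/2) = 0.0066^(1/2) = 0.08124.
Then 1/n = 1/0.028 = 35.71.
V = 35.71 * 2.0429 * 0.08124 = 5.9275 m/s.

5.9275


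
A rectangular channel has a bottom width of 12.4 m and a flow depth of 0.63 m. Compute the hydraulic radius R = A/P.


For a rectangular section:
Flow area A = b * y = 12.4 * 0.63 = 7.81 m^2.
Wetted perimeter P = b + 2y = 12.4 + 2*0.63 = 13.66 m.
Hydraulic radius R = A/P = 7.81 / 13.66 = 0.5719 m.

0.5719


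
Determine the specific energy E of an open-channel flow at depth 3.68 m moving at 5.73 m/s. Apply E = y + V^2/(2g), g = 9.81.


Specific energy E = y + V^2/(2g).
Velocity head = V^2/(2g) = 5.73^2 / (2*9.81) = 32.8329 / 19.62 = 1.6734 m.
E = 3.68 + 1.6734 = 5.3534 m.

5.3534


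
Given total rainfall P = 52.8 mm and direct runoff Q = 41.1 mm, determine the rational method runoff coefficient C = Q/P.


The runoff coefficient C = runoff depth / rainfall depth.
C = 41.1 / 52.8
  = 0.7784.

0.7784


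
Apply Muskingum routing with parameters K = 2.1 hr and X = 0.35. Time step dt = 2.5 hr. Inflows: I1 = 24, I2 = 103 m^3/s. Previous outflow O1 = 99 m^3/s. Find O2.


Muskingum coefficients:
denom = 2*K*(1-X) + dt = 2*2.1*(1-0.35) + 2.5 = 5.23.
C0 = (dt - 2*K*X)/denom = (2.5 - 2*2.1*0.35)/5.23 = 0.1969.
C1 = (dt + 2*K*X)/denom = (2.5 + 2*2.1*0.35)/5.23 = 0.7591.
C2 = (2*K*(1-X) - dt)/denom = 0.044.
O2 = C0*I2 + C1*I1 + C2*O1
   = 0.1969*103 + 0.7591*24 + 0.044*99
   = 42.86 m^3/s.

42.86


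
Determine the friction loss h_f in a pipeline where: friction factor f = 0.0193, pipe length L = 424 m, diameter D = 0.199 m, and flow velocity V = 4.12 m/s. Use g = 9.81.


Darcy-Weisbach equation: h_f = f * (L/D) * V^2/(2g).
f * L/D = 0.0193 * 424/0.199 = 41.1216.
V^2/(2g) = 4.12^2 / (2*9.81) = 16.9744 / 19.62 = 0.8652 m.
h_f = 41.1216 * 0.8652 = 35.577 m.

35.577


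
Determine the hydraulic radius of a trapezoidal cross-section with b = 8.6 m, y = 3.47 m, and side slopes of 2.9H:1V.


For a trapezoidal section with side slope z:
A = (b + z*y)*y = (8.6 + 2.9*3.47)*3.47 = 64.761 m^2.
P = b + 2*y*sqrt(1 + z^2) = 8.6 + 2*3.47*sqrt(1 + 2.9^2) = 29.889 m.
R = A/P = 64.761 / 29.889 = 2.1667 m.

2.1667


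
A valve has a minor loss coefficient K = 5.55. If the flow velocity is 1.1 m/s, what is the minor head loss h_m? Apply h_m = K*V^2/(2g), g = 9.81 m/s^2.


Minor loss formula: h_m = K * V^2/(2g).
V^2 = 1.1^2 = 1.21.
V^2/(2g) = 1.21 / 19.62 = 0.0617 m.
h_m = 5.55 * 0.0617 = 0.3423 m.

0.3423


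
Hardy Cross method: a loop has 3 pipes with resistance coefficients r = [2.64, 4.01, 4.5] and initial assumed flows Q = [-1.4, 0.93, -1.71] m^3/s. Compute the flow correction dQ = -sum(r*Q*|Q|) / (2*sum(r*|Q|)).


Numerator terms (r*Q*|Q|): 2.64*-1.4*|-1.4| = -5.1744; 4.01*0.93*|0.93| = 3.4682; 4.5*-1.71*|-1.71| = -13.1585.
Sum of numerator = -14.8646.
Denominator terms (r*|Q|): 2.64*|-1.4| = 3.696; 4.01*|0.93| = 3.7293; 4.5*|-1.71| = 7.695.
2 * sum of denominator = 2 * 15.1203 = 30.2406.
dQ = --14.8646 / 30.2406 = 0.4915 m^3/s.

0.4915


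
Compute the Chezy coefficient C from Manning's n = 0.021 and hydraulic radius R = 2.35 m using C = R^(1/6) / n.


The Chezy coefficient relates to Manning's n through C = R^(1/6) / n.
R^(1/6) = 2.35^(1/6) = 1.153041.
C = 1.153041 / 0.021 = 54.91 m^(1/2)/s.

54.91


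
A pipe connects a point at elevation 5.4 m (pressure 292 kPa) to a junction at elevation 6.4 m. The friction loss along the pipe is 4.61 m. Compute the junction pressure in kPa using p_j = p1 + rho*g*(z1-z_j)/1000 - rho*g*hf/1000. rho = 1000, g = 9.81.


Junction pressure: p_j = p1 + rho*g*(z1 - z_j)/1000 - rho*g*hf/1000.
Elevation term = 1000*9.81*(5.4 - 6.4)/1000 = -9.81 kPa.
Friction term = 1000*9.81*4.61/1000 = 45.224 kPa.
p_j = 292 + -9.81 - 45.224 = 236.97 kPa.

236.97


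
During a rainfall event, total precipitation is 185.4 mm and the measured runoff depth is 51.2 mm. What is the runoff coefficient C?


The runoff coefficient C = runoff depth / rainfall depth.
C = 51.2 / 185.4
  = 0.2762.

0.2762


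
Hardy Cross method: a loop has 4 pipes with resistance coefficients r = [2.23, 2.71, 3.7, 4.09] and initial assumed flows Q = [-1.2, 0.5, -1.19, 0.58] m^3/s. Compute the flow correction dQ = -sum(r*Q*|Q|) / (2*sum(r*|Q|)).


Numerator terms (r*Q*|Q|): 2.23*-1.2*|-1.2| = -3.2112; 2.71*0.5*|0.5| = 0.6775; 3.7*-1.19*|-1.19| = -5.2396; 4.09*0.58*|0.58| = 1.3759.
Sum of numerator = -6.3974.
Denominator terms (r*|Q|): 2.23*|-1.2| = 2.676; 2.71*|0.5| = 1.355; 3.7*|-1.19| = 4.403; 4.09*|0.58| = 2.3722.
2 * sum of denominator = 2 * 10.8062 = 21.6124.
dQ = --6.3974 / 21.6124 = 0.296 m^3/s.

0.296


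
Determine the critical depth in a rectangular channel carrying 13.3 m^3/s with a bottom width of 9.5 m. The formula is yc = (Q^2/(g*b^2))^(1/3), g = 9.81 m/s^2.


Using yc = (Q^2 / (g * b^2))^(1/3):
Q^2 = 13.3^2 = 176.89.
g * b^2 = 9.81 * 9.5^2 = 9.81 * 90.25 = 885.35.
Q^2 / (g*b^2) = 176.89 / 885.35 = 0.1998.
yc = 0.1998^(1/3) = 0.5846 m.

0.5846


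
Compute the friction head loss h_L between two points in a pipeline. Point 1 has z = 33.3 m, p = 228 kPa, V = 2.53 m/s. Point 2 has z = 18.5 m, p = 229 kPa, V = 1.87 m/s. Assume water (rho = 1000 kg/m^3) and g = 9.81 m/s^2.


Total head at each section: H = z + p/(rho*g) + V^2/(2g).
H1 = 33.3 + 228*1000/(1000*9.81) + 2.53^2/(2*9.81)
   = 33.3 + 23.242 + 0.3262
   = 56.868 m.
H2 = 18.5 + 229*1000/(1000*9.81) + 1.87^2/(2*9.81)
   = 18.5 + 23.344 + 0.1782
   = 42.022 m.
h_L = H1 - H2 = 56.868 - 42.022 = 14.846 m.

14.846


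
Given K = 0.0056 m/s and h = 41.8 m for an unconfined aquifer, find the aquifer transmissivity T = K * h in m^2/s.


Transmissivity is defined as T = K * h.
T = 0.0056 * 41.8
  = 0.2341 m^2/s.

0.2341


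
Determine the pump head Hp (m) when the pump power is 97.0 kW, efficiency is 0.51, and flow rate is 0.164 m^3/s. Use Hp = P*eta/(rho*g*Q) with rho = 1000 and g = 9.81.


Pump head formula: Hp = P * eta / (rho * g * Q).
Numerator: P * eta = 97.0 * 1000 * 0.51 = 49470.0 W.
Denominator: rho * g * Q = 1000 * 9.81 * 0.164 = 1608.84.
Hp = 49470.0 / 1608.84 = 30.75 m.

30.75


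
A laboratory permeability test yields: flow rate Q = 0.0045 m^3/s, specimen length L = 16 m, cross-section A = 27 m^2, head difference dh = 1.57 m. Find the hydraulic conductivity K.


From K = Q*L / (A*dh):
Numerator: Q*L = 0.0045 * 16 = 0.072.
Denominator: A*dh = 27 * 1.57 = 42.39.
K = 0.072 / 42.39 = 0.001699 m/s.

0.001699


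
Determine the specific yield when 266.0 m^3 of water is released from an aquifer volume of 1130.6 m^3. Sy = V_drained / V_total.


Specific yield Sy = Volume drained / Total volume.
Sy = 266.0 / 1130.6
   = 0.2353.

0.2353


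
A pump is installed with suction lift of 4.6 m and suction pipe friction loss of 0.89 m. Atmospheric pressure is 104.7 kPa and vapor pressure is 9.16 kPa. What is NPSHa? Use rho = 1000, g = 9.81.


NPSHa = p_atm/(rho*g) - z_s - hf_s - p_vap/(rho*g).
p_atm/(rho*g) = 104.7*1000 / (1000*9.81) = 10.673 m.
p_vap/(rho*g) = 9.16*1000 / (1000*9.81) = 0.934 m.
NPSHa = 10.673 - 4.6 - 0.89 - 0.934
      = 4.25 m.

4.25


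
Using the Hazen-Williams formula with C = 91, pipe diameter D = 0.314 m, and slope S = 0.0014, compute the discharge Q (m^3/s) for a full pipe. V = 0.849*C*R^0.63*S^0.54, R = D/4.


For a full circular pipe, R = D/4 = 0.314/4 = 0.0785 m.
V = 0.849 * 91 * 0.0785^0.63 * 0.0014^0.54
  = 0.849 * 91 * 0.201265 * 0.028768
  = 0.4473 m/s.
Pipe area A = pi*D^2/4 = pi*0.314^2/4 = 0.0774 m^2.
Q = A * V = 0.0774 * 0.4473 = 0.0346 m^3/s.

0.0346


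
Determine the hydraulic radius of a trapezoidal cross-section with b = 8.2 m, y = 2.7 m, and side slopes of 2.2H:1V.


For a trapezoidal section with side slope z:
A = (b + z*y)*y = (8.2 + 2.2*2.7)*2.7 = 38.178 m^2.
P = b + 2*y*sqrt(1 + z^2) = 8.2 + 2*2.7*sqrt(1 + 2.2^2) = 21.25 m.
R = A/P = 38.178 / 21.25 = 1.7966 m.

1.7966


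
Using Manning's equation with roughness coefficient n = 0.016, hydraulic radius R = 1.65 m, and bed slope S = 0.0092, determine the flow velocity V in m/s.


Manning's equation gives V = (1/n) * R^(2/3) * S^(1/2).
First, compute R^(2/3) = 1.65^(2/3) = 1.3963.
Next, S^(1/2) = 0.0092^(1/2) = 0.095917.
Then 1/n = 1/0.016 = 62.5.
V = 62.5 * 1.3963 * 0.095917 = 8.3707 m/s.

8.3707


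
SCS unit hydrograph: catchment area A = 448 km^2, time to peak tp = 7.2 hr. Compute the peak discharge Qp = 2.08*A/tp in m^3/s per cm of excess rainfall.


SCS formula: Qp = 2.08 * A / tp.
Qp = 2.08 * 448 / 7.2
   = 931.84 / 7.2
   = 129.42 m^3/s per cm.

129.42


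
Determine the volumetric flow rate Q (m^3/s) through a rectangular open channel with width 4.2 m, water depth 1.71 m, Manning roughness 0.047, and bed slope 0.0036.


For a rectangular channel, the cross-sectional area A = b * y = 4.2 * 1.71 = 7.18 m^2.
The wetted perimeter P = b + 2y = 4.2 + 2*1.71 = 7.62 m.
Hydraulic radius R = A/P = 7.18/7.62 = 0.9425 m.
Velocity V = (1/n)*R^(2/3)*S^(1/2) = (1/0.047)*0.9425^(2/3)*0.0036^(1/2) = 1.2272 m/s.
Discharge Q = A * V = 7.18 * 1.2272 = 8.814 m^3/s.

8.814


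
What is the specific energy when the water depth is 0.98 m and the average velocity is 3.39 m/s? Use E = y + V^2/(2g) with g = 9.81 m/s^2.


Specific energy E = y + V^2/(2g).
Velocity head = V^2/(2g) = 3.39^2 / (2*9.81) = 11.4921 / 19.62 = 0.5857 m.
E = 0.98 + 0.5857 = 1.5657 m.

1.5657


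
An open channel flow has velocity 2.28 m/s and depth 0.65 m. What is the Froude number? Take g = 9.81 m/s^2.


The Froude number is defined as Fr = V / sqrt(g*y).
g*y = 9.81 * 0.65 = 6.3765.
sqrt(g*y) = sqrt(6.3765) = 2.5252.
Fr = 2.28 / 2.5252 = 0.9029.

0.9029


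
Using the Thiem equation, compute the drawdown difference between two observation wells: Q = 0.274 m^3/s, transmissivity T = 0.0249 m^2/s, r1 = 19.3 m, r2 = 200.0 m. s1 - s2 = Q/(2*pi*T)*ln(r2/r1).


Thiem equation: s1 - s2 = Q/(2*pi*T) * ln(r2/r1).
ln(r2/r1) = ln(200.0/19.3) = 2.3382.
Q/(2*pi*T) = 0.274 / (2*pi*0.0249) = 0.274 / 0.1565 = 1.7513.
s1 - s2 = 1.7513 * 2.3382 = 4.095 m.

4.095


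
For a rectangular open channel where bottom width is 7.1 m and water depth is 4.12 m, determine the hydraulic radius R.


For a rectangular section:
Flow area A = b * y = 7.1 * 4.12 = 29.25 m^2.
Wetted perimeter P = b + 2y = 7.1 + 2*4.12 = 15.34 m.
Hydraulic radius R = A/P = 29.25 / 15.34 = 1.9069 m.

1.9069


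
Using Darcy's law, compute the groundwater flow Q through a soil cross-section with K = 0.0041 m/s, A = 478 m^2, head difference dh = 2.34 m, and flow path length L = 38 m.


Darcy's law: Q = K * A * i, where i = dh/L.
Hydraulic gradient i = 2.34 / 38 = 0.061579.
Q = 0.0041 * 478 * 0.061579
  = 0.1207 m^3/s.

0.1207


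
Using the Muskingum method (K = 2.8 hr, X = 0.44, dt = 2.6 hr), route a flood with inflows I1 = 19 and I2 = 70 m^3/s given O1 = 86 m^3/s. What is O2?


Muskingum coefficients:
denom = 2*K*(1-X) + dt = 2*2.8*(1-0.44) + 2.6 = 5.736.
C0 = (dt - 2*K*X)/denom = (2.6 - 2*2.8*0.44)/5.736 = 0.0237.
C1 = (dt + 2*K*X)/denom = (2.6 + 2*2.8*0.44)/5.736 = 0.8828.
C2 = (2*K*(1-X) - dt)/denom = 0.0934.
O2 = C0*I2 + C1*I1 + C2*O1
   = 0.0237*70 + 0.8828*19 + 0.0934*86
   = 26.47 m^3/s.

26.47


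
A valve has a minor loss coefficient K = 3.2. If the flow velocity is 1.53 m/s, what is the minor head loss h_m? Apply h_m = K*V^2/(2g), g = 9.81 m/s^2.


Minor loss formula: h_m = K * V^2/(2g).
V^2 = 1.53^2 = 2.3409.
V^2/(2g) = 2.3409 / 19.62 = 0.1193 m.
h_m = 3.2 * 0.1193 = 0.3818 m.

0.3818


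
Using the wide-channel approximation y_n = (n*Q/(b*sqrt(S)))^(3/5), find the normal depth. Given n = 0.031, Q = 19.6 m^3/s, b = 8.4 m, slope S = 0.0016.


We use the wide-channel approximation y_n = (n*Q/(b*sqrt(S)))^(3/5).
sqrt(S) = sqrt(0.0016) = 0.04.
Numerator: n*Q = 0.031 * 19.6 = 0.6076.
Denominator: b*sqrt(S) = 8.4 * 0.04 = 0.336.
arg = 1.8083.
y_n = 1.8083^(3/5) = 1.4268 m.

1.4268


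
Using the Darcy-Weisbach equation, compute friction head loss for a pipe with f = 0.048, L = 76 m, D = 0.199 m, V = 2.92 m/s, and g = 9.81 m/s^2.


Darcy-Weisbach equation: h_f = f * (L/D) * V^2/(2g).
f * L/D = 0.048 * 76/0.199 = 18.3317.
V^2/(2g) = 2.92^2 / (2*9.81) = 8.5264 / 19.62 = 0.4346 m.
h_f = 18.3317 * 0.4346 = 7.967 m.

7.967


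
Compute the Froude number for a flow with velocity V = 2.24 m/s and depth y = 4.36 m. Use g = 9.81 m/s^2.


The Froude number is defined as Fr = V / sqrt(g*y).
g*y = 9.81 * 4.36 = 42.7716.
sqrt(g*y) = sqrt(42.7716) = 6.54.
Fr = 2.24 / 6.54 = 0.3425.

0.3425


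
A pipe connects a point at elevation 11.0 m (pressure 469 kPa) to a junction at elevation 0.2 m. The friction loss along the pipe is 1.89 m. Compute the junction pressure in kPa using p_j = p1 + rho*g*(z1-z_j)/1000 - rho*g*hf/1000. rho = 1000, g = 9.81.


Junction pressure: p_j = p1 + rho*g*(z1 - z_j)/1000 - rho*g*hf/1000.
Elevation term = 1000*9.81*(11.0 - 0.2)/1000 = 105.948 kPa.
Friction term = 1000*9.81*1.89/1000 = 18.541 kPa.
p_j = 469 + 105.948 - 18.541 = 556.41 kPa.

556.41


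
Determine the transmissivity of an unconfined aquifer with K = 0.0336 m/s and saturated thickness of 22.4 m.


Transmissivity is defined as T = K * h.
T = 0.0336 * 22.4
  = 0.7526 m^2/s.

0.7526


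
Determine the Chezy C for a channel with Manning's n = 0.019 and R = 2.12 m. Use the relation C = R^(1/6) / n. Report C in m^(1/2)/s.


The Chezy coefficient relates to Manning's n through C = R^(1/6) / n.
R^(1/6) = 2.12^(1/6) = 1.133416.
C = 1.133416 / 0.019 = 59.65 m^(1/2)/s.

59.65


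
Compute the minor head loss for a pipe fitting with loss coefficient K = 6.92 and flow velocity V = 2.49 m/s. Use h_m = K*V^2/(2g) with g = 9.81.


Minor loss formula: h_m = K * V^2/(2g).
V^2 = 2.49^2 = 6.2001.
V^2/(2g) = 6.2001 / 19.62 = 0.316 m.
h_m = 6.92 * 0.316 = 2.1868 m.

2.1868


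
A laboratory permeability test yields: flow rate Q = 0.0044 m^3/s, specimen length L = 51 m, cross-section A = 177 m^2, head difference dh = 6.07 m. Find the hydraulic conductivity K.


From K = Q*L / (A*dh):
Numerator: Q*L = 0.0044 * 51 = 0.2244.
Denominator: A*dh = 177 * 6.07 = 1074.39.
K = 0.2244 / 1074.39 = 0.000209 m/s.

0.000209


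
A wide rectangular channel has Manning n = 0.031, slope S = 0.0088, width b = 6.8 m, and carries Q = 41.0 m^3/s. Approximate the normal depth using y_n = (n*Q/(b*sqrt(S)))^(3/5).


We use the wide-channel approximation y_n = (n*Q/(b*sqrt(S)))^(3/5).
sqrt(S) = sqrt(0.0088) = 0.093808.
Numerator: n*Q = 0.031 * 41.0 = 1.271.
Denominator: b*sqrt(S) = 6.8 * 0.093808 = 0.637894.
arg = 1.9925.
y_n = 1.9925^(3/5) = 1.5123 m.

1.5123


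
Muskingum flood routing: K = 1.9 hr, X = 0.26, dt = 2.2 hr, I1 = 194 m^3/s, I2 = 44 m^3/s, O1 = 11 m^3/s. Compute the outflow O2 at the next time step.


Muskingum coefficients:
denom = 2*K*(1-X) + dt = 2*1.9*(1-0.26) + 2.2 = 5.012.
C0 = (dt - 2*K*X)/denom = (2.2 - 2*1.9*0.26)/5.012 = 0.2418.
C1 = (dt + 2*K*X)/denom = (2.2 + 2*1.9*0.26)/5.012 = 0.6361.
C2 = (2*K*(1-X) - dt)/denom = 0.1221.
O2 = C0*I2 + C1*I1 + C2*O1
   = 0.2418*44 + 0.6361*194 + 0.1221*11
   = 135.38 m^3/s.

135.38


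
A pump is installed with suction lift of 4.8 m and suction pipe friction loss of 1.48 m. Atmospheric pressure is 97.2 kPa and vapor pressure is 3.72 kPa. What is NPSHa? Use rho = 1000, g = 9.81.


NPSHa = p_atm/(rho*g) - z_s - hf_s - p_vap/(rho*g).
p_atm/(rho*g) = 97.2*1000 / (1000*9.81) = 9.908 m.
p_vap/(rho*g) = 3.72*1000 / (1000*9.81) = 0.379 m.
NPSHa = 9.908 - 4.8 - 1.48 - 0.379
      = 3.25 m.

3.25


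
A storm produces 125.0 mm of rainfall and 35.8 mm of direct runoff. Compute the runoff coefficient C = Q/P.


The runoff coefficient C = runoff depth / rainfall depth.
C = 35.8 / 125.0
  = 0.2864.

0.2864


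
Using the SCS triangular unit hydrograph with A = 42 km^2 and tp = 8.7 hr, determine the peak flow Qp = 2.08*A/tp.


SCS formula: Qp = 2.08 * A / tp.
Qp = 2.08 * 42 / 8.7
   = 87.36 / 8.7
   = 10.04 m^3/s per cm.

10.04


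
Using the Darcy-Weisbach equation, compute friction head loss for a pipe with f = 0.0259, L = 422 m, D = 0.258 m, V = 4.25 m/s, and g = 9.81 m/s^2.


Darcy-Weisbach equation: h_f = f * (L/D) * V^2/(2g).
f * L/D = 0.0259 * 422/0.258 = 42.3636.
V^2/(2g) = 4.25^2 / (2*9.81) = 18.0625 / 19.62 = 0.9206 m.
h_f = 42.3636 * 0.9206 = 39.001 m.

39.001


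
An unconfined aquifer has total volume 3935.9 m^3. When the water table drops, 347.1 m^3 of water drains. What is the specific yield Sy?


Specific yield Sy = Volume drained / Total volume.
Sy = 347.1 / 3935.9
   = 0.0882.

0.0882


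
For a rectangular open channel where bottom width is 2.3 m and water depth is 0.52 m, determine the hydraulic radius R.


For a rectangular section:
Flow area A = b * y = 2.3 * 0.52 = 1.2 m^2.
Wetted perimeter P = b + 2y = 2.3 + 2*0.52 = 3.34 m.
Hydraulic radius R = A/P = 1.2 / 3.34 = 0.3581 m.

0.3581


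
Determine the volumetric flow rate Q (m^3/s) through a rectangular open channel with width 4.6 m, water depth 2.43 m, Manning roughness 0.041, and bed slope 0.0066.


For a rectangular channel, the cross-sectional area A = b * y = 4.6 * 2.43 = 11.18 m^2.
The wetted perimeter P = b + 2y = 4.6 + 2*2.43 = 9.46 m.
Hydraulic radius R = A/P = 11.18/9.46 = 1.1816 m.
Velocity V = (1/n)*R^(2/3)*S^(1/2) = (1/0.041)*1.1816^(2/3)*0.0066^(1/2) = 2.2146 m/s.
Discharge Q = A * V = 11.18 * 2.2146 = 24.755 m^3/s.

24.755


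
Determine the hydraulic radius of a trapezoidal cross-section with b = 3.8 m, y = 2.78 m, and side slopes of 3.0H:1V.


For a trapezoidal section with side slope z:
A = (b + z*y)*y = (3.8 + 3.0*2.78)*2.78 = 33.749 m^2.
P = b + 2*y*sqrt(1 + z^2) = 3.8 + 2*2.78*sqrt(1 + 3.0^2) = 21.382 m.
R = A/P = 33.749 / 21.382 = 1.5784 m.

1.5784


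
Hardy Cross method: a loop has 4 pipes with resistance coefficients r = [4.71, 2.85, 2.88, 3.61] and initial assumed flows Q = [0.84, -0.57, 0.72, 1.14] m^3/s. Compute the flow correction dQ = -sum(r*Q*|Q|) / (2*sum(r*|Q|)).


Numerator terms (r*Q*|Q|): 4.71*0.84*|0.84| = 3.3234; 2.85*-0.57*|-0.57| = -0.926; 2.88*0.72*|0.72| = 1.493; 3.61*1.14*|1.14| = 4.6916.
Sum of numerator = 8.582.
Denominator terms (r*|Q|): 4.71*|0.84| = 3.9564; 2.85*|-0.57| = 1.6245; 2.88*|0.72| = 2.0736; 3.61*|1.14| = 4.1154.
2 * sum of denominator = 2 * 11.7699 = 23.5398.
dQ = -8.582 / 23.5398 = -0.3646 m^3/s.

-0.3646


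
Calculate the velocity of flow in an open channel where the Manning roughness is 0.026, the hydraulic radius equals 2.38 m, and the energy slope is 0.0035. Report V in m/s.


Manning's equation gives V = (1/n) * R^(2/3) * S^(1/2).
First, compute R^(2/3) = 2.38^(2/3) = 1.7826.
Next, S^(1/2) = 0.0035^(1/2) = 0.059161.
Then 1/n = 1/0.026 = 38.46.
V = 38.46 * 1.7826 * 0.059161 = 4.0561 m/s.

4.0561


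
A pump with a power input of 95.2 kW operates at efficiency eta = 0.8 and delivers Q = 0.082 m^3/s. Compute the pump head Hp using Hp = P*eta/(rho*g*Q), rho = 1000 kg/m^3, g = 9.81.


Pump head formula: Hp = P * eta / (rho * g * Q).
Numerator: P * eta = 95.2 * 1000 * 0.8 = 76160.0 W.
Denominator: rho * g * Q = 1000 * 9.81 * 0.082 = 804.42.
Hp = 76160.0 / 804.42 = 94.68 m.

94.68


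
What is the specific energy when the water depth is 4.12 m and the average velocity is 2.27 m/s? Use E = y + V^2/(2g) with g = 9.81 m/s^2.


Specific energy E = y + V^2/(2g).
Velocity head = V^2/(2g) = 2.27^2 / (2*9.81) = 5.1529 / 19.62 = 0.2626 m.
E = 4.12 + 0.2626 = 4.3826 m.

4.3826


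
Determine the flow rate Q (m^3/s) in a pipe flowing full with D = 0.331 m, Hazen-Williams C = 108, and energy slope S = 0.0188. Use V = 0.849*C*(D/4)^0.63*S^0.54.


For a full circular pipe, R = D/4 = 0.331/4 = 0.0828 m.
V = 0.849 * 108 * 0.0828^0.63 * 0.0188^0.54
  = 0.849 * 108 * 0.208063 * 0.116962
  = 2.2314 m/s.
Pipe area A = pi*D^2/4 = pi*0.331^2/4 = 0.086 m^2.
Q = A * V = 0.086 * 2.2314 = 0.192 m^3/s.

0.192


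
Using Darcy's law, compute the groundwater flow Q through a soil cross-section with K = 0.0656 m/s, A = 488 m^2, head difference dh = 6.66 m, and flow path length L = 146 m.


Darcy's law: Q = K * A * i, where i = dh/L.
Hydraulic gradient i = 6.66 / 146 = 0.045616.
Q = 0.0656 * 488 * 0.045616
  = 1.4603 m^3/s.

1.4603


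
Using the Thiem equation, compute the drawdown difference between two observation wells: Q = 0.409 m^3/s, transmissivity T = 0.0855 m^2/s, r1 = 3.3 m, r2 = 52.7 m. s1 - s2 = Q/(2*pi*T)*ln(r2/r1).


Thiem equation: s1 - s2 = Q/(2*pi*T) * ln(r2/r1).
ln(r2/r1) = ln(52.7/3.3) = 2.7707.
Q/(2*pi*T) = 0.409 / (2*pi*0.0855) = 0.409 / 0.5372 = 0.7613.
s1 - s2 = 0.7613 * 2.7707 = 2.1094 m.

2.1094


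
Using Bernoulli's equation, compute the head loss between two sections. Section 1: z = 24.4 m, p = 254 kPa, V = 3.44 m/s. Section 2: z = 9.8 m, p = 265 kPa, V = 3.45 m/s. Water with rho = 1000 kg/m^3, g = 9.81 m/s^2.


Total head at each section: H = z + p/(rho*g) + V^2/(2g).
H1 = 24.4 + 254*1000/(1000*9.81) + 3.44^2/(2*9.81)
   = 24.4 + 25.892 + 0.6031
   = 50.895 m.
H2 = 9.8 + 265*1000/(1000*9.81) + 3.45^2/(2*9.81)
   = 9.8 + 27.013 + 0.6067
   = 37.42 m.
h_L = H1 - H2 = 50.895 - 37.42 = 13.475 m.

13.475


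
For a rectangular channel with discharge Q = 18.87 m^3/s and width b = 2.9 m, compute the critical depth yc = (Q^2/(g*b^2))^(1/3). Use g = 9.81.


Using yc = (Q^2 / (g * b^2))^(1/3):
Q^2 = 18.87^2 = 356.08.
g * b^2 = 9.81 * 2.9^2 = 9.81 * 8.41 = 82.5.
Q^2 / (g*b^2) = 356.08 / 82.5 = 4.3161.
yc = 4.3161^(1/3) = 1.6281 m.

1.6281


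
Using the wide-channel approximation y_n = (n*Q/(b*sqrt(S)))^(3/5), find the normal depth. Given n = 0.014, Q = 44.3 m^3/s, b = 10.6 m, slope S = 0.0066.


We use the wide-channel approximation y_n = (n*Q/(b*sqrt(S)))^(3/5).
sqrt(S) = sqrt(0.0066) = 0.08124.
Numerator: n*Q = 0.014 * 44.3 = 0.6202.
Denominator: b*sqrt(S) = 10.6 * 0.08124 = 0.861144.
arg = 0.7202.
y_n = 0.7202^(3/5) = 0.8212 m.

0.8212


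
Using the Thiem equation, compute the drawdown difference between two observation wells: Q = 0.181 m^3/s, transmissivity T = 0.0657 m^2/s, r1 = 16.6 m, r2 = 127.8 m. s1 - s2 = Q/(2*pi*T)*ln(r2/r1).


Thiem equation: s1 - s2 = Q/(2*pi*T) * ln(r2/r1).
ln(r2/r1) = ln(127.8/16.6) = 2.0411.
Q/(2*pi*T) = 0.181 / (2*pi*0.0657) = 0.181 / 0.4128 = 0.4385.
s1 - s2 = 0.4385 * 2.0411 = 0.8949 m.

0.8949


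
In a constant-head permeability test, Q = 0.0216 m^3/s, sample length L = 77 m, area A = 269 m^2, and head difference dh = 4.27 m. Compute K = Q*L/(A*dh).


From K = Q*L / (A*dh):
Numerator: Q*L = 0.0216 * 77 = 1.6632.
Denominator: A*dh = 269 * 4.27 = 1148.63.
K = 1.6632 / 1148.63 = 0.001448 m/s.

0.001448


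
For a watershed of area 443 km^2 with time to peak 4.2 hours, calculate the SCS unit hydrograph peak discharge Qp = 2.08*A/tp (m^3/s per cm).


SCS formula: Qp = 2.08 * A / tp.
Qp = 2.08 * 443 / 4.2
   = 921.44 / 4.2
   = 219.39 m^3/s per cm.

219.39


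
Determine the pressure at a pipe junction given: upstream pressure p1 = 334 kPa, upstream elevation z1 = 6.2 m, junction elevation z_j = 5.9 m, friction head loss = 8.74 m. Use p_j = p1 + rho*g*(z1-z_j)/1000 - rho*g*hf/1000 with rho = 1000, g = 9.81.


Junction pressure: p_j = p1 + rho*g*(z1 - z_j)/1000 - rho*g*hf/1000.
Elevation term = 1000*9.81*(6.2 - 5.9)/1000 = 2.943 kPa.
Friction term = 1000*9.81*8.74/1000 = 85.739 kPa.
p_j = 334 + 2.943 - 85.739 = 251.2 kPa.

251.2


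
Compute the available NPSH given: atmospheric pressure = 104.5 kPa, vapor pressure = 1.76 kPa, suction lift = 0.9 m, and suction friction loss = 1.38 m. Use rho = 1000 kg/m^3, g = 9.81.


NPSHa = p_atm/(rho*g) - z_s - hf_s - p_vap/(rho*g).
p_atm/(rho*g) = 104.5*1000 / (1000*9.81) = 10.652 m.
p_vap/(rho*g) = 1.76*1000 / (1000*9.81) = 0.179 m.
NPSHa = 10.652 - 0.9 - 1.38 - 0.179
      = 8.19 m.

8.19


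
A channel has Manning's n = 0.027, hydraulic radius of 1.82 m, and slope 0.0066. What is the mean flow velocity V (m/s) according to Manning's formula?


Manning's equation gives V = (1/n) * R^(2/3) * S^(1/2).
First, compute R^(2/3) = 1.82^(2/3) = 1.4907.
Next, S^(1/2) = 0.0066^(1/2) = 0.08124.
Then 1/n = 1/0.027 = 37.04.
V = 37.04 * 1.4907 * 0.08124 = 4.4853 m/s.

4.4853


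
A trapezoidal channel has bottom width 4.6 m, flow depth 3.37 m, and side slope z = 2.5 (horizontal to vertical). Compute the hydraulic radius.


For a trapezoidal section with side slope z:
A = (b + z*y)*y = (4.6 + 2.5*3.37)*3.37 = 43.894 m^2.
P = b + 2*y*sqrt(1 + z^2) = 4.6 + 2*3.37*sqrt(1 + 2.5^2) = 22.748 m.
R = A/P = 43.894 / 22.748 = 1.9296 m.

1.9296


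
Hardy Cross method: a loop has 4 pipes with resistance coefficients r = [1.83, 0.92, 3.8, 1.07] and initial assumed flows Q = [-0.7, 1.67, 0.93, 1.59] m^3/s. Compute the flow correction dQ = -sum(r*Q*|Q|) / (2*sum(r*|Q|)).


Numerator terms (r*Q*|Q|): 1.83*-0.7*|-0.7| = -0.8967; 0.92*1.67*|1.67| = 2.5658; 3.8*0.93*|0.93| = 3.2866; 1.07*1.59*|1.59| = 2.7051.
Sum of numerator = 7.6608.
Denominator terms (r*|Q|): 1.83*|-0.7| = 1.281; 0.92*|1.67| = 1.5364; 3.8*|0.93| = 3.534; 1.07*|1.59| = 1.7013.
2 * sum of denominator = 2 * 8.0527 = 16.1054.
dQ = -7.6608 / 16.1054 = -0.4757 m^3/s.

-0.4757


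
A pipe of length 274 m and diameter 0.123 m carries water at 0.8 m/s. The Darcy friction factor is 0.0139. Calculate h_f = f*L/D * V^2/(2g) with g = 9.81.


Darcy-Weisbach equation: h_f = f * (L/D) * V^2/(2g).
f * L/D = 0.0139 * 274/0.123 = 30.9642.
V^2/(2g) = 0.8^2 / (2*9.81) = 0.64 / 19.62 = 0.0326 m.
h_f = 30.9642 * 0.0326 = 1.01 m.

1.01


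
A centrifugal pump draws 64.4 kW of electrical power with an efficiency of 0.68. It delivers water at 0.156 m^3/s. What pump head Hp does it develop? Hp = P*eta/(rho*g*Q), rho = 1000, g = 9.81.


Pump head formula: Hp = P * eta / (rho * g * Q).
Numerator: P * eta = 64.4 * 1000 * 0.68 = 43792.0 W.
Denominator: rho * g * Q = 1000 * 9.81 * 0.156 = 1530.36.
Hp = 43792.0 / 1530.36 = 28.62 m.

28.62


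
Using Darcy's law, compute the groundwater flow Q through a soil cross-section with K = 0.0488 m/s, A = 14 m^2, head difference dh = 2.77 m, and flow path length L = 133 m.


Darcy's law: Q = K * A * i, where i = dh/L.
Hydraulic gradient i = 2.77 / 133 = 0.020827.
Q = 0.0488 * 14 * 0.020827
  = 0.0142 m^3/s.

0.0142


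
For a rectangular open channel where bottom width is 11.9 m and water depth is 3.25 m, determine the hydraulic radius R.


For a rectangular section:
Flow area A = b * y = 11.9 * 3.25 = 38.68 m^2.
Wetted perimeter P = b + 2y = 11.9 + 2*3.25 = 18.4 m.
Hydraulic radius R = A/P = 38.68 / 18.4 = 2.1019 m.

2.1019


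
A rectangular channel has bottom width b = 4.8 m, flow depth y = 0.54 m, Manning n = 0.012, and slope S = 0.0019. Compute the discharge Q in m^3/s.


For a rectangular channel, the cross-sectional area A = b * y = 4.8 * 0.54 = 2.59 m^2.
The wetted perimeter P = b + 2y = 4.8 + 2*0.54 = 5.88 m.
Hydraulic radius R = A/P = 2.59/5.88 = 0.4408 m.
Velocity V = (1/n)*R^(2/3)*S^(1/2) = (1/0.012)*0.4408^(2/3)*0.0019^(1/2) = 2.1039 m/s.
Discharge Q = A * V = 2.59 * 2.1039 = 5.453 m^3/s.

5.453


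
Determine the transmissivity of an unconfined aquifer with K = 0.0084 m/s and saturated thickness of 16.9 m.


Transmissivity is defined as T = K * h.
T = 0.0084 * 16.9
  = 0.142 m^2/s.

0.142


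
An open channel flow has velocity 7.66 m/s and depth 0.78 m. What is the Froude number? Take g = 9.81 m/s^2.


The Froude number is defined as Fr = V / sqrt(g*y).
g*y = 9.81 * 0.78 = 7.6518.
sqrt(g*y) = sqrt(7.6518) = 2.7662.
Fr = 7.66 / 2.7662 = 2.7692.

2.7692


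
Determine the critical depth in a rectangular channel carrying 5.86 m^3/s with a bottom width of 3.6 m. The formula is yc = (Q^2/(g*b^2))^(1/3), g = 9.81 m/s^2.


Using yc = (Q^2 / (g * b^2))^(1/3):
Q^2 = 5.86^2 = 34.34.
g * b^2 = 9.81 * 3.6^2 = 9.81 * 12.96 = 127.14.
Q^2 / (g*b^2) = 34.34 / 127.14 = 0.2701.
yc = 0.2701^(1/3) = 0.6464 m.

0.6464


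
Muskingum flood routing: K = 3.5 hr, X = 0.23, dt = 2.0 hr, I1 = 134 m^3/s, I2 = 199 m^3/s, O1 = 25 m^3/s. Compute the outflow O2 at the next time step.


Muskingum coefficients:
denom = 2*K*(1-X) + dt = 2*3.5*(1-0.23) + 2.0 = 7.39.
C0 = (dt - 2*K*X)/denom = (2.0 - 2*3.5*0.23)/7.39 = 0.0528.
C1 = (dt + 2*K*X)/denom = (2.0 + 2*3.5*0.23)/7.39 = 0.4885.
C2 = (2*K*(1-X) - dt)/denom = 0.4587.
O2 = C0*I2 + C1*I1 + C2*O1
   = 0.0528*199 + 0.4885*134 + 0.4587*25
   = 87.43 m^3/s.

87.43


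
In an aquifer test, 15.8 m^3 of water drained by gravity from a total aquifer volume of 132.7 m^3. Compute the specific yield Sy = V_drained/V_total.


Specific yield Sy = Volume drained / Total volume.
Sy = 15.8 / 132.7
   = 0.1191.

0.1191


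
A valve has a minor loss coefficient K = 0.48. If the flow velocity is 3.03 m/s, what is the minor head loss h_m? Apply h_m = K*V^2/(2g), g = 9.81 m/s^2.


Minor loss formula: h_m = K * V^2/(2g).
V^2 = 3.03^2 = 9.1809.
V^2/(2g) = 9.1809 / 19.62 = 0.4679 m.
h_m = 0.48 * 0.4679 = 0.2246 m.

0.2246


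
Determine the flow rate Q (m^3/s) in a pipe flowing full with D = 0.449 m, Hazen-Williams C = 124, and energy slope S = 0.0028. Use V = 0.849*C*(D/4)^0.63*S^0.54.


For a full circular pipe, R = D/4 = 0.449/4 = 0.1123 m.
V = 0.849 * 124 * 0.1123^0.63 * 0.0028^0.54
  = 0.849 * 124 * 0.252126 * 0.041828
  = 1.1102 m/s.
Pipe area A = pi*D^2/4 = pi*0.449^2/4 = 0.1583 m^2.
Q = A * V = 0.1583 * 1.1102 = 0.1758 m^3/s.

0.1758


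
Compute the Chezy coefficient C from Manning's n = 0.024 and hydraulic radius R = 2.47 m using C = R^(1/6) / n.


The Chezy coefficient relates to Manning's n through C = R^(1/6) / n.
R^(1/6) = 2.47^(1/6) = 1.162651.
C = 1.162651 / 0.024 = 48.44 m^(1/2)/s.

48.44


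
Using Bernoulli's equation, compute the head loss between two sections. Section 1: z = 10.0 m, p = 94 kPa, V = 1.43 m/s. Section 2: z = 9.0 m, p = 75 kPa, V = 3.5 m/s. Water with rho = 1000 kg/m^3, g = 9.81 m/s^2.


Total head at each section: H = z + p/(rho*g) + V^2/(2g).
H1 = 10.0 + 94*1000/(1000*9.81) + 1.43^2/(2*9.81)
   = 10.0 + 9.582 + 0.1042
   = 19.686 m.
H2 = 9.0 + 75*1000/(1000*9.81) + 3.5^2/(2*9.81)
   = 9.0 + 7.645 + 0.6244
   = 17.27 m.
h_L = H1 - H2 = 19.686 - 17.27 = 2.417 m.

2.417


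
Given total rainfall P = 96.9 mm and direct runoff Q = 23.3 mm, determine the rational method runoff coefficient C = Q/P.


The runoff coefficient C = runoff depth / rainfall depth.
C = 23.3 / 96.9
  = 0.2405.

0.2405


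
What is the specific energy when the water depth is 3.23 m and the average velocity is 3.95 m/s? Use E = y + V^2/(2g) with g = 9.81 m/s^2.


Specific energy E = y + V^2/(2g).
Velocity head = V^2/(2g) = 3.95^2 / (2*9.81) = 15.6025 / 19.62 = 0.7952 m.
E = 3.23 + 0.7952 = 4.0252 m.

4.0252


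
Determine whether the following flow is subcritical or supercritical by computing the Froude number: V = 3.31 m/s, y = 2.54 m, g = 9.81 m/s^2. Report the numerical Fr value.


The Froude number is defined as Fr = V / sqrt(g*y).
g*y = 9.81 * 2.54 = 24.9174.
sqrt(g*y) = sqrt(24.9174) = 4.9917.
Fr = 3.31 / 4.9917 = 0.6631.
Since Fr < 1, the flow is subcritical.

0.6631


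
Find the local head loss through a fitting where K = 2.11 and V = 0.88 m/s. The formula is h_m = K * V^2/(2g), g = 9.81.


Minor loss formula: h_m = K * V^2/(2g).
V^2 = 0.88^2 = 0.7744.
V^2/(2g) = 0.7744 / 19.62 = 0.0395 m.
h_m = 2.11 * 0.0395 = 0.0833 m.

0.0833


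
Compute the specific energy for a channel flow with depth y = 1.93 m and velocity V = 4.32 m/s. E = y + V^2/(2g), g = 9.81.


Specific energy E = y + V^2/(2g).
Velocity head = V^2/(2g) = 4.32^2 / (2*9.81) = 18.6624 / 19.62 = 0.9512 m.
E = 1.93 + 0.9512 = 2.8812 m.

2.8812


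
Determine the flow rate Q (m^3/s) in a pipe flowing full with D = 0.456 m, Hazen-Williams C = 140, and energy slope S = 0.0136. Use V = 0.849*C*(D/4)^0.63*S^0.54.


For a full circular pipe, R = D/4 = 0.456/4 = 0.114 m.
V = 0.849 * 140 * 0.114^0.63 * 0.0136^0.54
  = 0.849 * 140 * 0.254595 * 0.0982
  = 2.9716 m/s.
Pipe area A = pi*D^2/4 = pi*0.456^2/4 = 0.1633 m^2.
Q = A * V = 0.1633 * 2.9716 = 0.4853 m^3/s.

0.4853


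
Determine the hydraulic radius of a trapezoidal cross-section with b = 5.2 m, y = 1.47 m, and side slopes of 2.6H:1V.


For a trapezoidal section with side slope z:
A = (b + z*y)*y = (5.2 + 2.6*1.47)*1.47 = 13.262 m^2.
P = b + 2*y*sqrt(1 + z^2) = 5.2 + 2*1.47*sqrt(1 + 2.6^2) = 13.39 m.
R = A/P = 13.262 / 13.39 = 0.9905 m.

0.9905


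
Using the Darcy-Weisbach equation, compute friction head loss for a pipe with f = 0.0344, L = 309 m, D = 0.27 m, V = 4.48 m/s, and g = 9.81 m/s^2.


Darcy-Weisbach equation: h_f = f * (L/D) * V^2/(2g).
f * L/D = 0.0344 * 309/0.27 = 39.3689.
V^2/(2g) = 4.48^2 / (2*9.81) = 20.0704 / 19.62 = 1.023 m.
h_f = 39.3689 * 1.023 = 40.273 m.

40.273


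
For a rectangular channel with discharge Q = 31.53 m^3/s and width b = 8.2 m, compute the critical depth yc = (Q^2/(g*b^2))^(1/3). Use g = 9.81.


Using yc = (Q^2 / (g * b^2))^(1/3):
Q^2 = 31.53^2 = 994.14.
g * b^2 = 9.81 * 8.2^2 = 9.81 * 67.24 = 659.62.
Q^2 / (g*b^2) = 994.14 / 659.62 = 1.5071.
yc = 1.5071^(1/3) = 1.1465 m.

1.1465


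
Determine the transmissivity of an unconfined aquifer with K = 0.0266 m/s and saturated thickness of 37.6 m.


Transmissivity is defined as T = K * h.
T = 0.0266 * 37.6
  = 1.0002 m^2/s.

1.0002


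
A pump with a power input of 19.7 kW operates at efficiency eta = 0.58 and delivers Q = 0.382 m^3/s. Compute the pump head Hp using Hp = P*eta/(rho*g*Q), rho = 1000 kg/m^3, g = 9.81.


Pump head formula: Hp = P * eta / (rho * g * Q).
Numerator: P * eta = 19.7 * 1000 * 0.58 = 11426.0 W.
Denominator: rho * g * Q = 1000 * 9.81 * 0.382 = 3747.42.
Hp = 11426.0 / 3747.42 = 3.05 m.

3.05


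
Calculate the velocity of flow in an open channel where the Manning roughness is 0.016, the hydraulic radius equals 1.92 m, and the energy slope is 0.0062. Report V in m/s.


Manning's equation gives V = (1/n) * R^(2/3) * S^(1/2).
First, compute R^(2/3) = 1.92^(2/3) = 1.5448.
Next, S^(1/2) = 0.0062^(1/2) = 0.07874.
Then 1/n = 1/0.016 = 62.5.
V = 62.5 * 1.5448 * 0.07874 = 7.6023 m/s.

7.6023


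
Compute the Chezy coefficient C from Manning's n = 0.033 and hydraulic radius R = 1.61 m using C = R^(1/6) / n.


The Chezy coefficient relates to Manning's n through C = R^(1/6) / n.
R^(1/6) = 1.61^(1/6) = 1.082607.
C = 1.082607 / 0.033 = 32.81 m^(1/2)/s.

32.81


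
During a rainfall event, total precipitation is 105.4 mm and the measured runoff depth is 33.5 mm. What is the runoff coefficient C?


The runoff coefficient C = runoff depth / rainfall depth.
C = 33.5 / 105.4
  = 0.3178.

0.3178


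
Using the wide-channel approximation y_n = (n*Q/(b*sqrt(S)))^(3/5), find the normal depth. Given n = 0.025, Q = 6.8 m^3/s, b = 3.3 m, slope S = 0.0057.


We use the wide-channel approximation y_n = (n*Q/(b*sqrt(S)))^(3/5).
sqrt(S) = sqrt(0.0057) = 0.075498.
Numerator: n*Q = 0.025 * 6.8 = 0.17.
Denominator: b*sqrt(S) = 3.3 * 0.075498 = 0.249143.
arg = 0.6823.
y_n = 0.6823^(3/5) = 0.7951 m.

0.7951


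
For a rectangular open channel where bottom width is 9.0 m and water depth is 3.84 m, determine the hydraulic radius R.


For a rectangular section:
Flow area A = b * y = 9.0 * 3.84 = 34.56 m^2.
Wetted perimeter P = b + 2y = 9.0 + 2*3.84 = 16.68 m.
Hydraulic radius R = A/P = 34.56 / 16.68 = 2.0719 m.

2.0719


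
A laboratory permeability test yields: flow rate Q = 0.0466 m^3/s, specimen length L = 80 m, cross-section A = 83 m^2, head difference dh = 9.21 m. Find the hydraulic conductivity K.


From K = Q*L / (A*dh):
Numerator: Q*L = 0.0466 * 80 = 3.728.
Denominator: A*dh = 83 * 9.21 = 764.43.
K = 3.728 / 764.43 = 0.004877 m/s.

0.004877


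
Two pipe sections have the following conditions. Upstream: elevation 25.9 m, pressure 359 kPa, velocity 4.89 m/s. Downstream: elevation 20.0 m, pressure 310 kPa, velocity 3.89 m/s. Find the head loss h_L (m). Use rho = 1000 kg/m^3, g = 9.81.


Total head at each section: H = z + p/(rho*g) + V^2/(2g).
H1 = 25.9 + 359*1000/(1000*9.81) + 4.89^2/(2*9.81)
   = 25.9 + 36.595 + 1.2188
   = 63.714 m.
H2 = 20.0 + 310*1000/(1000*9.81) + 3.89^2/(2*9.81)
   = 20.0 + 31.6 + 0.7713
   = 52.372 m.
h_L = H1 - H2 = 63.714 - 52.372 = 11.342 m.

11.342


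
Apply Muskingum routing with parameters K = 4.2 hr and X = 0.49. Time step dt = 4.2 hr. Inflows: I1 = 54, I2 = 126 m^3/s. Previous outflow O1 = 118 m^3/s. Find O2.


Muskingum coefficients:
denom = 2*K*(1-X) + dt = 2*4.2*(1-0.49) + 4.2 = 8.484.
C0 = (dt - 2*K*X)/denom = (4.2 - 2*4.2*0.49)/8.484 = 0.0099.
C1 = (dt + 2*K*X)/denom = (4.2 + 2*4.2*0.49)/8.484 = 0.9802.
C2 = (2*K*(1-X) - dt)/denom = 0.0099.
O2 = C0*I2 + C1*I1 + C2*O1
   = 0.0099*126 + 0.9802*54 + 0.0099*118
   = 55.35 m^3/s.

55.35


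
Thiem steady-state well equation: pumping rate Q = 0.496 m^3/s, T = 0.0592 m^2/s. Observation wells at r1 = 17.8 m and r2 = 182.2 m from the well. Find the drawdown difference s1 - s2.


Thiem equation: s1 - s2 = Q/(2*pi*T) * ln(r2/r1).
ln(r2/r1) = ln(182.2/17.8) = 2.3259.
Q/(2*pi*T) = 0.496 / (2*pi*0.0592) = 0.496 / 0.372 = 1.3335.
s1 - s2 = 1.3335 * 2.3259 = 3.1015 m.

3.1015


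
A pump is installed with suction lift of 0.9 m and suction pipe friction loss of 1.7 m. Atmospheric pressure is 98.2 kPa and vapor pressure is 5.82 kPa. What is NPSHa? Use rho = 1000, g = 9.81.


NPSHa = p_atm/(rho*g) - z_s - hf_s - p_vap/(rho*g).
p_atm/(rho*g) = 98.2*1000 / (1000*9.81) = 10.01 m.
p_vap/(rho*g) = 5.82*1000 / (1000*9.81) = 0.593 m.
NPSHa = 10.01 - 0.9 - 1.7 - 0.593
      = 6.82 m.

6.82


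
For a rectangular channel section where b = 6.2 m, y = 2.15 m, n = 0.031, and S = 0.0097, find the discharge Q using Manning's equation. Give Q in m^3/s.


For a rectangular channel, the cross-sectional area A = b * y = 6.2 * 2.15 = 13.33 m^2.
The wetted perimeter P = b + 2y = 6.2 + 2*2.15 = 10.5 m.
Hydraulic radius R = A/P = 13.33/10.5 = 1.2695 m.
Velocity V = (1/n)*R^(2/3)*S^(1/2) = (1/0.031)*1.2695^(2/3)*0.0097^(1/2) = 3.7249 m/s.
Discharge Q = A * V = 13.33 * 3.7249 = 49.653 m^3/s.

49.653


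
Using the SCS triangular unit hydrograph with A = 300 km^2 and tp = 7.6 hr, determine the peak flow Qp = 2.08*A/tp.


SCS formula: Qp = 2.08 * A / tp.
Qp = 2.08 * 300 / 7.6
   = 624.0 / 7.6
   = 82.11 m^3/s per cm.

82.11


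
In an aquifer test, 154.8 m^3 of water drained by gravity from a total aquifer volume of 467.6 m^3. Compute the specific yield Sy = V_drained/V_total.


Specific yield Sy = Volume drained / Total volume.
Sy = 154.8 / 467.6
   = 0.3311.

0.3311


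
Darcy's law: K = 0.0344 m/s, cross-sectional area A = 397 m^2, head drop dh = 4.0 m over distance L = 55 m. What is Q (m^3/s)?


Darcy's law: Q = K * A * i, where i = dh/L.
Hydraulic gradient i = 4.0 / 55 = 0.072727.
Q = 0.0344 * 397 * 0.072727
  = 0.9932 m^3/s.

0.9932


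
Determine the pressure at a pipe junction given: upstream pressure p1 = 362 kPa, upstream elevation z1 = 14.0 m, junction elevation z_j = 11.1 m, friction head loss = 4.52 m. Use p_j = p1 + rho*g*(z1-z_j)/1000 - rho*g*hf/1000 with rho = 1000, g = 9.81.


Junction pressure: p_j = p1 + rho*g*(z1 - z_j)/1000 - rho*g*hf/1000.
Elevation term = 1000*9.81*(14.0 - 11.1)/1000 = 28.449 kPa.
Friction term = 1000*9.81*4.52/1000 = 44.341 kPa.
p_j = 362 + 28.449 - 44.341 = 346.11 kPa.

346.11
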